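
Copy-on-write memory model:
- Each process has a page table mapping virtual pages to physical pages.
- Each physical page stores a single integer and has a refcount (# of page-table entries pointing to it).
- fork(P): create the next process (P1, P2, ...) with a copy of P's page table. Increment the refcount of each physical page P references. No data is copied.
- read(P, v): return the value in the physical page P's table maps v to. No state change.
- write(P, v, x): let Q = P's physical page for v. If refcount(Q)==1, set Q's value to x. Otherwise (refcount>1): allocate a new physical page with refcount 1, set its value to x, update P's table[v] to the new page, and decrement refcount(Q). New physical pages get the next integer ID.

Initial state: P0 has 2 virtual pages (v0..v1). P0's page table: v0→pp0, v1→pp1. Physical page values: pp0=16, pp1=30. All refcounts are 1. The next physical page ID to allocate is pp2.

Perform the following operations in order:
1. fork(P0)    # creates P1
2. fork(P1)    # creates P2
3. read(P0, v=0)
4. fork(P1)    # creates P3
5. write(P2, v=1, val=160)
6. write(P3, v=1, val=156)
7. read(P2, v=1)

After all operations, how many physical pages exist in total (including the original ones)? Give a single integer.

Answer: 4

Derivation:
Op 1: fork(P0) -> P1. 2 ppages; refcounts: pp0:2 pp1:2
Op 2: fork(P1) -> P2. 2 ppages; refcounts: pp0:3 pp1:3
Op 3: read(P0, v0) -> 16. No state change.
Op 4: fork(P1) -> P3. 2 ppages; refcounts: pp0:4 pp1:4
Op 5: write(P2, v1, 160). refcount(pp1)=4>1 -> COPY to pp2. 3 ppages; refcounts: pp0:4 pp1:3 pp2:1
Op 6: write(P3, v1, 156). refcount(pp1)=3>1 -> COPY to pp3. 4 ppages; refcounts: pp0:4 pp1:2 pp2:1 pp3:1
Op 7: read(P2, v1) -> 160. No state change.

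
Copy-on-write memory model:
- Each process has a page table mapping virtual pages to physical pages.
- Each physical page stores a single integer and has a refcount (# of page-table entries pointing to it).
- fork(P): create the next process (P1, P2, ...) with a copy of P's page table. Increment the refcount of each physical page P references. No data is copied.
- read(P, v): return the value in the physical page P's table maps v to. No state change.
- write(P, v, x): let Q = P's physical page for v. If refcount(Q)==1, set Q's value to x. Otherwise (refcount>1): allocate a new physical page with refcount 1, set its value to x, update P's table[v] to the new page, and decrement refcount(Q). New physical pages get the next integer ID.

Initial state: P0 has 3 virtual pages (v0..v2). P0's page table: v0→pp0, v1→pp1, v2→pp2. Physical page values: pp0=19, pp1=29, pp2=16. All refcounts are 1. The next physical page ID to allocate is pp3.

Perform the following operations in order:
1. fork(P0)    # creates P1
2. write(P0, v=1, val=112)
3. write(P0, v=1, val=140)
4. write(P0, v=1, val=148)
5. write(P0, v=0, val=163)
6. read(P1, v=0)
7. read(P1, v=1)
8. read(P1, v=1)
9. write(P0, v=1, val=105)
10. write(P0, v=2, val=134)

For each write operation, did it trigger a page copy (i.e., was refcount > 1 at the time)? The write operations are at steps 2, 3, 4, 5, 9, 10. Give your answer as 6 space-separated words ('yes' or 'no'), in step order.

Op 1: fork(P0) -> P1. 3 ppages; refcounts: pp0:2 pp1:2 pp2:2
Op 2: write(P0, v1, 112). refcount(pp1)=2>1 -> COPY to pp3. 4 ppages; refcounts: pp0:2 pp1:1 pp2:2 pp3:1
Op 3: write(P0, v1, 140). refcount(pp3)=1 -> write in place. 4 ppages; refcounts: pp0:2 pp1:1 pp2:2 pp3:1
Op 4: write(P0, v1, 148). refcount(pp3)=1 -> write in place. 4 ppages; refcounts: pp0:2 pp1:1 pp2:2 pp3:1
Op 5: write(P0, v0, 163). refcount(pp0)=2>1 -> COPY to pp4. 5 ppages; refcounts: pp0:1 pp1:1 pp2:2 pp3:1 pp4:1
Op 6: read(P1, v0) -> 19. No state change.
Op 7: read(P1, v1) -> 29. No state change.
Op 8: read(P1, v1) -> 29. No state change.
Op 9: write(P0, v1, 105). refcount(pp3)=1 -> write in place. 5 ppages; refcounts: pp0:1 pp1:1 pp2:2 pp3:1 pp4:1
Op 10: write(P0, v2, 134). refcount(pp2)=2>1 -> COPY to pp5. 6 ppages; refcounts: pp0:1 pp1:1 pp2:1 pp3:1 pp4:1 pp5:1

yes no no yes no yes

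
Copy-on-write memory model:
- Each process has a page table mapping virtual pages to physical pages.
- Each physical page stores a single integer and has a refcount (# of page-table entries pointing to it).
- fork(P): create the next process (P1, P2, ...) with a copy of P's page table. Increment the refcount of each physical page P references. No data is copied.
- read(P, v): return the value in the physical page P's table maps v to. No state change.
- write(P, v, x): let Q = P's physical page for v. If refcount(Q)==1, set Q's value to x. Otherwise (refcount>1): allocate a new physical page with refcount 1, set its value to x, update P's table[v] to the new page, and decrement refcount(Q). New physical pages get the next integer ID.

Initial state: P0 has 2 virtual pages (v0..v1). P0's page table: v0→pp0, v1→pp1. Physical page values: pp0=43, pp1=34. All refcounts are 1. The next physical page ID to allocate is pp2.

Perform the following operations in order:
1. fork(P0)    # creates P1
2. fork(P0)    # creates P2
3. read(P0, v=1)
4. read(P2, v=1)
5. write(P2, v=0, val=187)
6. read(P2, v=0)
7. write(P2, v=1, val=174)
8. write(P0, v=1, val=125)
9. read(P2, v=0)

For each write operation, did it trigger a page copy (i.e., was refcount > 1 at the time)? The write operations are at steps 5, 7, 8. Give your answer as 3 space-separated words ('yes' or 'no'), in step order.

Op 1: fork(P0) -> P1. 2 ppages; refcounts: pp0:2 pp1:2
Op 2: fork(P0) -> P2. 2 ppages; refcounts: pp0:3 pp1:3
Op 3: read(P0, v1) -> 34. No state change.
Op 4: read(P2, v1) -> 34. No state change.
Op 5: write(P2, v0, 187). refcount(pp0)=3>1 -> COPY to pp2. 3 ppages; refcounts: pp0:2 pp1:3 pp2:1
Op 6: read(P2, v0) -> 187. No state change.
Op 7: write(P2, v1, 174). refcount(pp1)=3>1 -> COPY to pp3. 4 ppages; refcounts: pp0:2 pp1:2 pp2:1 pp3:1
Op 8: write(P0, v1, 125). refcount(pp1)=2>1 -> COPY to pp4. 5 ppages; refcounts: pp0:2 pp1:1 pp2:1 pp3:1 pp4:1
Op 9: read(P2, v0) -> 187. No state change.

yes yes yes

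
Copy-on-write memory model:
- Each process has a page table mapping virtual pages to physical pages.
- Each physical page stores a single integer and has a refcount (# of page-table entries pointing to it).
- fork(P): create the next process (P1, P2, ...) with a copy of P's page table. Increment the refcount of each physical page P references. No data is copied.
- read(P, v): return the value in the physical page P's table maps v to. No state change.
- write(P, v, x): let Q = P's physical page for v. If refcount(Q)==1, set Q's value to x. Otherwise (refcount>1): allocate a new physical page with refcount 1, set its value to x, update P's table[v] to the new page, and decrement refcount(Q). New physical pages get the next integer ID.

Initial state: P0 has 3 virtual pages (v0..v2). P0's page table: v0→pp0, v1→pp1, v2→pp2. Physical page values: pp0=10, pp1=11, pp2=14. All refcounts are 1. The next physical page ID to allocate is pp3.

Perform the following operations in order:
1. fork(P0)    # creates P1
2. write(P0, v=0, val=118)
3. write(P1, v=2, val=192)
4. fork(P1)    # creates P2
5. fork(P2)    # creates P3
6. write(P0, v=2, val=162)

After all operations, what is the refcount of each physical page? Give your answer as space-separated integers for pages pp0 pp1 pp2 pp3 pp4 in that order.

Answer: 3 4 1 1 3

Derivation:
Op 1: fork(P0) -> P1. 3 ppages; refcounts: pp0:2 pp1:2 pp2:2
Op 2: write(P0, v0, 118). refcount(pp0)=2>1 -> COPY to pp3. 4 ppages; refcounts: pp0:1 pp1:2 pp2:2 pp3:1
Op 3: write(P1, v2, 192). refcount(pp2)=2>1 -> COPY to pp4. 5 ppages; refcounts: pp0:1 pp1:2 pp2:1 pp3:1 pp4:1
Op 4: fork(P1) -> P2. 5 ppages; refcounts: pp0:2 pp1:3 pp2:1 pp3:1 pp4:2
Op 5: fork(P2) -> P3. 5 ppages; refcounts: pp0:3 pp1:4 pp2:1 pp3:1 pp4:3
Op 6: write(P0, v2, 162). refcount(pp2)=1 -> write in place. 5 ppages; refcounts: pp0:3 pp1:4 pp2:1 pp3:1 pp4:3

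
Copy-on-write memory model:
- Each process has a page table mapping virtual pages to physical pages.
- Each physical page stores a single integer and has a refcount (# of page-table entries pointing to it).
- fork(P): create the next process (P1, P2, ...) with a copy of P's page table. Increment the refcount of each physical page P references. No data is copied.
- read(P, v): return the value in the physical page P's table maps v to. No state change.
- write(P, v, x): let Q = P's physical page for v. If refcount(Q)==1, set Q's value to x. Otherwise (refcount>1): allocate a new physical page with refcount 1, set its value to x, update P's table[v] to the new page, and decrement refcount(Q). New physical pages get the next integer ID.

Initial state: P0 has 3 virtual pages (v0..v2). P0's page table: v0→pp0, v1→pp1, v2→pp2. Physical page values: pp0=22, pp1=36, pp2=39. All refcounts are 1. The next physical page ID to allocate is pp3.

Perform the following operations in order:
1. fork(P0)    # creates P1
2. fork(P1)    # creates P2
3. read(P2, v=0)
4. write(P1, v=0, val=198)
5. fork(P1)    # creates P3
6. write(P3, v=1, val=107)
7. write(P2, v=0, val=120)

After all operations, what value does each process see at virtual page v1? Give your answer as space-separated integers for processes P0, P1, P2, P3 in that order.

Answer: 36 36 36 107

Derivation:
Op 1: fork(P0) -> P1. 3 ppages; refcounts: pp0:2 pp1:2 pp2:2
Op 2: fork(P1) -> P2. 3 ppages; refcounts: pp0:3 pp1:3 pp2:3
Op 3: read(P2, v0) -> 22. No state change.
Op 4: write(P1, v0, 198). refcount(pp0)=3>1 -> COPY to pp3. 4 ppages; refcounts: pp0:2 pp1:3 pp2:3 pp3:1
Op 5: fork(P1) -> P3. 4 ppages; refcounts: pp0:2 pp1:4 pp2:4 pp3:2
Op 6: write(P3, v1, 107). refcount(pp1)=4>1 -> COPY to pp4. 5 ppages; refcounts: pp0:2 pp1:3 pp2:4 pp3:2 pp4:1
Op 7: write(P2, v0, 120). refcount(pp0)=2>1 -> COPY to pp5. 6 ppages; refcounts: pp0:1 pp1:3 pp2:4 pp3:2 pp4:1 pp5:1
P0: v1 -> pp1 = 36
P1: v1 -> pp1 = 36
P2: v1 -> pp1 = 36
P3: v1 -> pp4 = 107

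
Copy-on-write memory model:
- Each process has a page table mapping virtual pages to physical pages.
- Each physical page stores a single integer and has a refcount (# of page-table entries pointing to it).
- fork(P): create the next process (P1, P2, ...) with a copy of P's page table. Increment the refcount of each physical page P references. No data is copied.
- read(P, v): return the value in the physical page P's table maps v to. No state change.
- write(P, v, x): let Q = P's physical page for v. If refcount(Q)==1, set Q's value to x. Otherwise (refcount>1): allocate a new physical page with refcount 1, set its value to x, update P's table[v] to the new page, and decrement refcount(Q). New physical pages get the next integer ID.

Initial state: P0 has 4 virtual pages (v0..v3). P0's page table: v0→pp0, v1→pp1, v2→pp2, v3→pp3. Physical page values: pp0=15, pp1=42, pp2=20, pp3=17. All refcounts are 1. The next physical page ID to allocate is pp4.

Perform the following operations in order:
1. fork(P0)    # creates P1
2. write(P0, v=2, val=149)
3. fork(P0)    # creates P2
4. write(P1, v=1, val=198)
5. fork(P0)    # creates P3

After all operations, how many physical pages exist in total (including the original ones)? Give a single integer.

Op 1: fork(P0) -> P1. 4 ppages; refcounts: pp0:2 pp1:2 pp2:2 pp3:2
Op 2: write(P0, v2, 149). refcount(pp2)=2>1 -> COPY to pp4. 5 ppages; refcounts: pp0:2 pp1:2 pp2:1 pp3:2 pp4:1
Op 3: fork(P0) -> P2. 5 ppages; refcounts: pp0:3 pp1:3 pp2:1 pp3:3 pp4:2
Op 4: write(P1, v1, 198). refcount(pp1)=3>1 -> COPY to pp5. 6 ppages; refcounts: pp0:3 pp1:2 pp2:1 pp3:3 pp4:2 pp5:1
Op 5: fork(P0) -> P3. 6 ppages; refcounts: pp0:4 pp1:3 pp2:1 pp3:4 pp4:3 pp5:1

Answer: 6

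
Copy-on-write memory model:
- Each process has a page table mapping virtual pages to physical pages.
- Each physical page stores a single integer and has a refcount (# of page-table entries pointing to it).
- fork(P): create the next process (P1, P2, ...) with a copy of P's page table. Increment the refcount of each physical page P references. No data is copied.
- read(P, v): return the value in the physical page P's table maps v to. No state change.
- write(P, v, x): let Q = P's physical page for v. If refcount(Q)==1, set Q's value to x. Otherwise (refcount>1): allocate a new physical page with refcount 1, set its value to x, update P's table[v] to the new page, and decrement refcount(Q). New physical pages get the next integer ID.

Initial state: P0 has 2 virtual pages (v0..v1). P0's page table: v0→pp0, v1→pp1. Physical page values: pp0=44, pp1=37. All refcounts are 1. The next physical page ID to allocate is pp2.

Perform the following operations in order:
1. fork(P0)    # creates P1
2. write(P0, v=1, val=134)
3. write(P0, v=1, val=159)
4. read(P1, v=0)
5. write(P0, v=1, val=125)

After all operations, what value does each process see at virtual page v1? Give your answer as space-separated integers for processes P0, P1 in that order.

Op 1: fork(P0) -> P1. 2 ppages; refcounts: pp0:2 pp1:2
Op 2: write(P0, v1, 134). refcount(pp1)=2>1 -> COPY to pp2. 3 ppages; refcounts: pp0:2 pp1:1 pp2:1
Op 3: write(P0, v1, 159). refcount(pp2)=1 -> write in place. 3 ppages; refcounts: pp0:2 pp1:1 pp2:1
Op 4: read(P1, v0) -> 44. No state change.
Op 5: write(P0, v1, 125). refcount(pp2)=1 -> write in place. 3 ppages; refcounts: pp0:2 pp1:1 pp2:1
P0: v1 -> pp2 = 125
P1: v1 -> pp1 = 37

Answer: 125 37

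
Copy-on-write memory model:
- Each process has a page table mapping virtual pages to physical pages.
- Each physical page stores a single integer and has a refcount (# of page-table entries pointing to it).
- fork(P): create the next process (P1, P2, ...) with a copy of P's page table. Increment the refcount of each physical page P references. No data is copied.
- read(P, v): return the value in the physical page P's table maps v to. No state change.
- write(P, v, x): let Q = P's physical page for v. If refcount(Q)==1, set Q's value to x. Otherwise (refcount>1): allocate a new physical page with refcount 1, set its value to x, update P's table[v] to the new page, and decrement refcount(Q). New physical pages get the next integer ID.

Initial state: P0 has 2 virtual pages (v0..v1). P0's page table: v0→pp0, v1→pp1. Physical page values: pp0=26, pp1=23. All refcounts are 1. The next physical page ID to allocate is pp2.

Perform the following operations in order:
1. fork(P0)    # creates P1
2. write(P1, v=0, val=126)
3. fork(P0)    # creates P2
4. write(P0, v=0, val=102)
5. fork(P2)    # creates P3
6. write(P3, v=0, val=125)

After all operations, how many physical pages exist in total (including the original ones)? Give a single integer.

Answer: 5

Derivation:
Op 1: fork(P0) -> P1. 2 ppages; refcounts: pp0:2 pp1:2
Op 2: write(P1, v0, 126). refcount(pp0)=2>1 -> COPY to pp2. 3 ppages; refcounts: pp0:1 pp1:2 pp2:1
Op 3: fork(P0) -> P2. 3 ppages; refcounts: pp0:2 pp1:3 pp2:1
Op 4: write(P0, v0, 102). refcount(pp0)=2>1 -> COPY to pp3. 4 ppages; refcounts: pp0:1 pp1:3 pp2:1 pp3:1
Op 5: fork(P2) -> P3. 4 ppages; refcounts: pp0:2 pp1:4 pp2:1 pp3:1
Op 6: write(P3, v0, 125). refcount(pp0)=2>1 -> COPY to pp4. 5 ppages; refcounts: pp0:1 pp1:4 pp2:1 pp3:1 pp4:1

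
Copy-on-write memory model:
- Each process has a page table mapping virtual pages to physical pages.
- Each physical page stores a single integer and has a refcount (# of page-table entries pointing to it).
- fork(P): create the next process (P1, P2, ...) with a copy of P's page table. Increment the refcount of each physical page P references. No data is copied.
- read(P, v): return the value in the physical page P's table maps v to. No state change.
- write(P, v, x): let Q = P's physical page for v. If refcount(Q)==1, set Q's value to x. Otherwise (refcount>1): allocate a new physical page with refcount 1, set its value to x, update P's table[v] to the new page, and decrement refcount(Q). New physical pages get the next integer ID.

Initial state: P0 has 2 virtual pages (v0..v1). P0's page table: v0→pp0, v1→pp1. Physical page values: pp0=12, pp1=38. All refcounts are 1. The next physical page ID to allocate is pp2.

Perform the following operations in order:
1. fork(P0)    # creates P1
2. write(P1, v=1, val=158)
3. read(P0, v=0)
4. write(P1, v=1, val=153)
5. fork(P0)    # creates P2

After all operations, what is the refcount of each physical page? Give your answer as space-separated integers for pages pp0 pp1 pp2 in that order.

Answer: 3 2 1

Derivation:
Op 1: fork(P0) -> P1. 2 ppages; refcounts: pp0:2 pp1:2
Op 2: write(P1, v1, 158). refcount(pp1)=2>1 -> COPY to pp2. 3 ppages; refcounts: pp0:2 pp1:1 pp2:1
Op 3: read(P0, v0) -> 12. No state change.
Op 4: write(P1, v1, 153). refcount(pp2)=1 -> write in place. 3 ppages; refcounts: pp0:2 pp1:1 pp2:1
Op 5: fork(P0) -> P2. 3 ppages; refcounts: pp0:3 pp1:2 pp2:1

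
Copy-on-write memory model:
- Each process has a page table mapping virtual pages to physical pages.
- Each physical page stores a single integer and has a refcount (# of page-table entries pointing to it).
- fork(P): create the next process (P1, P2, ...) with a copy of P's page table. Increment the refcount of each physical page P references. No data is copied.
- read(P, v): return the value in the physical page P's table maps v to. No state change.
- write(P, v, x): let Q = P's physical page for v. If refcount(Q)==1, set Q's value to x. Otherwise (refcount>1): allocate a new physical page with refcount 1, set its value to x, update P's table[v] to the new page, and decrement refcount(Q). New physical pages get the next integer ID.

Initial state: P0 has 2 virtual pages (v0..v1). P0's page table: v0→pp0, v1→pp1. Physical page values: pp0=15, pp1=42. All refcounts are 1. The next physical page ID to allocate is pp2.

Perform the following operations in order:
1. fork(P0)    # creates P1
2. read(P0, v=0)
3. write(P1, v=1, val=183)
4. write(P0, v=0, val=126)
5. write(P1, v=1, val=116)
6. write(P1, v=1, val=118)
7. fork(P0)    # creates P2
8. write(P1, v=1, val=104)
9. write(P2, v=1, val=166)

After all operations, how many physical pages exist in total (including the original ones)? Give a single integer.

Answer: 5

Derivation:
Op 1: fork(P0) -> P1. 2 ppages; refcounts: pp0:2 pp1:2
Op 2: read(P0, v0) -> 15. No state change.
Op 3: write(P1, v1, 183). refcount(pp1)=2>1 -> COPY to pp2. 3 ppages; refcounts: pp0:2 pp1:1 pp2:1
Op 4: write(P0, v0, 126). refcount(pp0)=2>1 -> COPY to pp3. 4 ppages; refcounts: pp0:1 pp1:1 pp2:1 pp3:1
Op 5: write(P1, v1, 116). refcount(pp2)=1 -> write in place. 4 ppages; refcounts: pp0:1 pp1:1 pp2:1 pp3:1
Op 6: write(P1, v1, 118). refcount(pp2)=1 -> write in place. 4 ppages; refcounts: pp0:1 pp1:1 pp2:1 pp3:1
Op 7: fork(P0) -> P2. 4 ppages; refcounts: pp0:1 pp1:2 pp2:1 pp3:2
Op 8: write(P1, v1, 104). refcount(pp2)=1 -> write in place. 4 ppages; refcounts: pp0:1 pp1:2 pp2:1 pp3:2
Op 9: write(P2, v1, 166). refcount(pp1)=2>1 -> COPY to pp4. 5 ppages; refcounts: pp0:1 pp1:1 pp2:1 pp3:2 pp4:1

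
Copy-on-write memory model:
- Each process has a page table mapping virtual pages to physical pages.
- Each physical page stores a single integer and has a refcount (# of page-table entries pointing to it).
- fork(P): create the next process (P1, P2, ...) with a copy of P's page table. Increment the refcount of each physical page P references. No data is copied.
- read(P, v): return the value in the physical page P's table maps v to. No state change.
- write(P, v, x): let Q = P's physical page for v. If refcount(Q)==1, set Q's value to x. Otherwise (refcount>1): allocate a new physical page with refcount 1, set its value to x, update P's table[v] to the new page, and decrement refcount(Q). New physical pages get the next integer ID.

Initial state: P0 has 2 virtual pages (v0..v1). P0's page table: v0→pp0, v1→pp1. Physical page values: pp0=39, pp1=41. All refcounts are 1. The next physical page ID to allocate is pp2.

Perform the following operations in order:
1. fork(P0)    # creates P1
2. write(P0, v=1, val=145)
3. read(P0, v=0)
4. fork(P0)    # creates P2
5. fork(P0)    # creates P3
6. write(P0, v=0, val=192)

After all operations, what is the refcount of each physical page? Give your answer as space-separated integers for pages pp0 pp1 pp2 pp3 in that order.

Op 1: fork(P0) -> P1. 2 ppages; refcounts: pp0:2 pp1:2
Op 2: write(P0, v1, 145). refcount(pp1)=2>1 -> COPY to pp2. 3 ppages; refcounts: pp0:2 pp1:1 pp2:1
Op 3: read(P0, v0) -> 39. No state change.
Op 4: fork(P0) -> P2. 3 ppages; refcounts: pp0:3 pp1:1 pp2:2
Op 5: fork(P0) -> P3. 3 ppages; refcounts: pp0:4 pp1:1 pp2:3
Op 6: write(P0, v0, 192). refcount(pp0)=4>1 -> COPY to pp3. 4 ppages; refcounts: pp0:3 pp1:1 pp2:3 pp3:1

Answer: 3 1 3 1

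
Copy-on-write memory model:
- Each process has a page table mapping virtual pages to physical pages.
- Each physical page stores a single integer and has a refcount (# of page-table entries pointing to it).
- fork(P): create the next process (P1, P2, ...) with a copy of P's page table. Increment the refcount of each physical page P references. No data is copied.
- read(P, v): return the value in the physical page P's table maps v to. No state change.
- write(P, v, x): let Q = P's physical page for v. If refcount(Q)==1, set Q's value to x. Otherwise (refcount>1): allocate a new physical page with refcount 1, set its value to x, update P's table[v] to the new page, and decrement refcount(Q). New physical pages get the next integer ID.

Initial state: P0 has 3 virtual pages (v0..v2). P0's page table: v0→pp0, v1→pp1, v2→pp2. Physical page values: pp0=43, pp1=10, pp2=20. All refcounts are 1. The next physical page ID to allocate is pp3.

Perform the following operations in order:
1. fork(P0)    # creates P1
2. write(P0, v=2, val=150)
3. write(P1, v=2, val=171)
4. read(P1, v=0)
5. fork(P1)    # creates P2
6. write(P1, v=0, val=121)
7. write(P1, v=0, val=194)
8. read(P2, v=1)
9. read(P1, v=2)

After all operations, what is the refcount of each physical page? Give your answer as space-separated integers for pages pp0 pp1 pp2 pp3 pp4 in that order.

Op 1: fork(P0) -> P1. 3 ppages; refcounts: pp0:2 pp1:2 pp2:2
Op 2: write(P0, v2, 150). refcount(pp2)=2>1 -> COPY to pp3. 4 ppages; refcounts: pp0:2 pp1:2 pp2:1 pp3:1
Op 3: write(P1, v2, 171). refcount(pp2)=1 -> write in place. 4 ppages; refcounts: pp0:2 pp1:2 pp2:1 pp3:1
Op 4: read(P1, v0) -> 43. No state change.
Op 5: fork(P1) -> P2. 4 ppages; refcounts: pp0:3 pp1:3 pp2:2 pp3:1
Op 6: write(P1, v0, 121). refcount(pp0)=3>1 -> COPY to pp4. 5 ppages; refcounts: pp0:2 pp1:3 pp2:2 pp3:1 pp4:1
Op 7: write(P1, v0, 194). refcount(pp4)=1 -> write in place. 5 ppages; refcounts: pp0:2 pp1:3 pp2:2 pp3:1 pp4:1
Op 8: read(P2, v1) -> 10. No state change.
Op 9: read(P1, v2) -> 171. No state change.

Answer: 2 3 2 1 1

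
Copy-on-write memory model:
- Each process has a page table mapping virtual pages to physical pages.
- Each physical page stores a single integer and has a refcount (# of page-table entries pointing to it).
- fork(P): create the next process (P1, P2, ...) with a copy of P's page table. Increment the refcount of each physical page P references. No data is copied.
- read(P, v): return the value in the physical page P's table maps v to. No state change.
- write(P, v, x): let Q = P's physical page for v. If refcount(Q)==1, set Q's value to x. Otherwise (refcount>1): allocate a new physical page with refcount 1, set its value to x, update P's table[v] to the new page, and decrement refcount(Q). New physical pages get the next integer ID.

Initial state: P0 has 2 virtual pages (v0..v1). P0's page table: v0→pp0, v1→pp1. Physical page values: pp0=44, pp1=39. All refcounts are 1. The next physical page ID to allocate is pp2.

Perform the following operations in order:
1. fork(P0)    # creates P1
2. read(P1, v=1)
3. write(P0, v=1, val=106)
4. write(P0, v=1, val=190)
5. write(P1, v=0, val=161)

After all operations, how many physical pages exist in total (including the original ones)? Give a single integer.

Op 1: fork(P0) -> P1. 2 ppages; refcounts: pp0:2 pp1:2
Op 2: read(P1, v1) -> 39. No state change.
Op 3: write(P0, v1, 106). refcount(pp1)=2>1 -> COPY to pp2. 3 ppages; refcounts: pp0:2 pp1:1 pp2:1
Op 4: write(P0, v1, 190). refcount(pp2)=1 -> write in place. 3 ppages; refcounts: pp0:2 pp1:1 pp2:1
Op 5: write(P1, v0, 161). refcount(pp0)=2>1 -> COPY to pp3. 4 ppages; refcounts: pp0:1 pp1:1 pp2:1 pp3:1

Answer: 4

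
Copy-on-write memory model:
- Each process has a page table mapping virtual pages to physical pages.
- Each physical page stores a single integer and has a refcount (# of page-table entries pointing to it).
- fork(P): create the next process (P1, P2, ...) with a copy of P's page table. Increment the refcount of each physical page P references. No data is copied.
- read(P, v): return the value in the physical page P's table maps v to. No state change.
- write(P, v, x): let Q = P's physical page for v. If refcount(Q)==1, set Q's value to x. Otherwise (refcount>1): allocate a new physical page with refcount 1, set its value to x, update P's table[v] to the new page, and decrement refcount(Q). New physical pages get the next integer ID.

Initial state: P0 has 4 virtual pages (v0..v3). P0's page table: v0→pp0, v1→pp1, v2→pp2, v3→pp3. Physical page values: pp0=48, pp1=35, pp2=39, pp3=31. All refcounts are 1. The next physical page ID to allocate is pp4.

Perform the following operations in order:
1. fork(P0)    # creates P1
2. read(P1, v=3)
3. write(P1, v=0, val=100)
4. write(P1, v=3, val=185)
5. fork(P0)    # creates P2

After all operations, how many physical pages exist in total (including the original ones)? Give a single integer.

Answer: 6

Derivation:
Op 1: fork(P0) -> P1. 4 ppages; refcounts: pp0:2 pp1:2 pp2:2 pp3:2
Op 2: read(P1, v3) -> 31. No state change.
Op 3: write(P1, v0, 100). refcount(pp0)=2>1 -> COPY to pp4. 5 ppages; refcounts: pp0:1 pp1:2 pp2:2 pp3:2 pp4:1
Op 4: write(P1, v3, 185). refcount(pp3)=2>1 -> COPY to pp5. 6 ppages; refcounts: pp0:1 pp1:2 pp2:2 pp3:1 pp4:1 pp5:1
Op 5: fork(P0) -> P2. 6 ppages; refcounts: pp0:2 pp1:3 pp2:3 pp3:2 pp4:1 pp5:1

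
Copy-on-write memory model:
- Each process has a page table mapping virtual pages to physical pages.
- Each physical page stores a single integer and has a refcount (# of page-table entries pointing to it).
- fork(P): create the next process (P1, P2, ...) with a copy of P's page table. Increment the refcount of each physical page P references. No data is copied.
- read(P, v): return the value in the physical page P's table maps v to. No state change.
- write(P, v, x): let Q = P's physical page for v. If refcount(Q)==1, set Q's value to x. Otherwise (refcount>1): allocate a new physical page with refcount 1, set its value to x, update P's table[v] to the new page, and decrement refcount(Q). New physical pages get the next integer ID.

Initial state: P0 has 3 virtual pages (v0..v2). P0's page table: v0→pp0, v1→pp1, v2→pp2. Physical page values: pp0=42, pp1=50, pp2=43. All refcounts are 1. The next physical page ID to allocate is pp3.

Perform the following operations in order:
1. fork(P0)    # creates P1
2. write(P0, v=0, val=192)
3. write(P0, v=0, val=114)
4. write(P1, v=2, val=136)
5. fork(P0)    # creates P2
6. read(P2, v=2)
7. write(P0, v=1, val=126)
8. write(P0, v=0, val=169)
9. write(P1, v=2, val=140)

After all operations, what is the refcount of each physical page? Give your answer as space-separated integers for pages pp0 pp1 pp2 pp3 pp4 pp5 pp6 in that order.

Answer: 1 2 2 1 1 1 1

Derivation:
Op 1: fork(P0) -> P1. 3 ppages; refcounts: pp0:2 pp1:2 pp2:2
Op 2: write(P0, v0, 192). refcount(pp0)=2>1 -> COPY to pp3. 4 ppages; refcounts: pp0:1 pp1:2 pp2:2 pp3:1
Op 3: write(P0, v0, 114). refcount(pp3)=1 -> write in place. 4 ppages; refcounts: pp0:1 pp1:2 pp2:2 pp3:1
Op 4: write(P1, v2, 136). refcount(pp2)=2>1 -> COPY to pp4. 5 ppages; refcounts: pp0:1 pp1:2 pp2:1 pp3:1 pp4:1
Op 5: fork(P0) -> P2. 5 ppages; refcounts: pp0:1 pp1:3 pp2:2 pp3:2 pp4:1
Op 6: read(P2, v2) -> 43. No state change.
Op 7: write(P0, v1, 126). refcount(pp1)=3>1 -> COPY to pp5. 6 ppages; refcounts: pp0:1 pp1:2 pp2:2 pp3:2 pp4:1 pp5:1
Op 8: write(P0, v0, 169). refcount(pp3)=2>1 -> COPY to pp6. 7 ppages; refcounts: pp0:1 pp1:2 pp2:2 pp3:1 pp4:1 pp5:1 pp6:1
Op 9: write(P1, v2, 140). refcount(pp4)=1 -> write in place. 7 ppages; refcounts: pp0:1 pp1:2 pp2:2 pp3:1 pp4:1 pp5:1 pp6:1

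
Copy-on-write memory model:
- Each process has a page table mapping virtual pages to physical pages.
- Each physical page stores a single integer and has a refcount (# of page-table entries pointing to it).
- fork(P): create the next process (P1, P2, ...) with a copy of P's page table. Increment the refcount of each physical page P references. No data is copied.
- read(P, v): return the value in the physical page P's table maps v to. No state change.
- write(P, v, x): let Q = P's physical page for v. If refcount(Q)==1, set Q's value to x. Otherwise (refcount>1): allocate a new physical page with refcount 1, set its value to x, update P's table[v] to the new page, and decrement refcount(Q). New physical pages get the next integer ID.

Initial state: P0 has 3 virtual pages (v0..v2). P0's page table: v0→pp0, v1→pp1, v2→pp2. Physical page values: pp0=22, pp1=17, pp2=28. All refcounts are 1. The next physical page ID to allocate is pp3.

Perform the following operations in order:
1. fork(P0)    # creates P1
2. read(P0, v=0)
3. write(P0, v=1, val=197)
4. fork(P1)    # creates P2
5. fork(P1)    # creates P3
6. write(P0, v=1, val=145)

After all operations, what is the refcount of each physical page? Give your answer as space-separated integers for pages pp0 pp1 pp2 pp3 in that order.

Answer: 4 3 4 1

Derivation:
Op 1: fork(P0) -> P1. 3 ppages; refcounts: pp0:2 pp1:2 pp2:2
Op 2: read(P0, v0) -> 22. No state change.
Op 3: write(P0, v1, 197). refcount(pp1)=2>1 -> COPY to pp3. 4 ppages; refcounts: pp0:2 pp1:1 pp2:2 pp3:1
Op 4: fork(P1) -> P2. 4 ppages; refcounts: pp0:3 pp1:2 pp2:3 pp3:1
Op 5: fork(P1) -> P3. 4 ppages; refcounts: pp0:4 pp1:3 pp2:4 pp3:1
Op 6: write(P0, v1, 145). refcount(pp3)=1 -> write in place. 4 ppages; refcounts: pp0:4 pp1:3 pp2:4 pp3:1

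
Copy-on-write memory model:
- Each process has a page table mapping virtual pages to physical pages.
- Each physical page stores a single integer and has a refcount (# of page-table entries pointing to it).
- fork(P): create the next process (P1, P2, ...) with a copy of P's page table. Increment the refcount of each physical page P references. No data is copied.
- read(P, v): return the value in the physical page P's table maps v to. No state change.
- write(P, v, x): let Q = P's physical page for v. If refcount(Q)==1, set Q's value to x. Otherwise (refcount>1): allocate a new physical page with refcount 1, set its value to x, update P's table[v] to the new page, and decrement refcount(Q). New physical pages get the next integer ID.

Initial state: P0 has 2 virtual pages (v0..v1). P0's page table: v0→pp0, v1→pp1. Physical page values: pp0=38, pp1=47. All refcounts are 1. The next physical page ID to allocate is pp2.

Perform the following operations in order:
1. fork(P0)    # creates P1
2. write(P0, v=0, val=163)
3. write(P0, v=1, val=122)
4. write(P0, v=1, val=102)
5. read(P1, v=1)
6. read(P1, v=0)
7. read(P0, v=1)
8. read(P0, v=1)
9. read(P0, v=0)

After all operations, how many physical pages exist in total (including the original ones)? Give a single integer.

Answer: 4

Derivation:
Op 1: fork(P0) -> P1. 2 ppages; refcounts: pp0:2 pp1:2
Op 2: write(P0, v0, 163). refcount(pp0)=2>1 -> COPY to pp2. 3 ppages; refcounts: pp0:1 pp1:2 pp2:1
Op 3: write(P0, v1, 122). refcount(pp1)=2>1 -> COPY to pp3. 4 ppages; refcounts: pp0:1 pp1:1 pp2:1 pp3:1
Op 4: write(P0, v1, 102). refcount(pp3)=1 -> write in place. 4 ppages; refcounts: pp0:1 pp1:1 pp2:1 pp3:1
Op 5: read(P1, v1) -> 47. No state change.
Op 6: read(P1, v0) -> 38. No state change.
Op 7: read(P0, v1) -> 102. No state change.
Op 8: read(P0, v1) -> 102. No state change.
Op 9: read(P0, v0) -> 163. No state change.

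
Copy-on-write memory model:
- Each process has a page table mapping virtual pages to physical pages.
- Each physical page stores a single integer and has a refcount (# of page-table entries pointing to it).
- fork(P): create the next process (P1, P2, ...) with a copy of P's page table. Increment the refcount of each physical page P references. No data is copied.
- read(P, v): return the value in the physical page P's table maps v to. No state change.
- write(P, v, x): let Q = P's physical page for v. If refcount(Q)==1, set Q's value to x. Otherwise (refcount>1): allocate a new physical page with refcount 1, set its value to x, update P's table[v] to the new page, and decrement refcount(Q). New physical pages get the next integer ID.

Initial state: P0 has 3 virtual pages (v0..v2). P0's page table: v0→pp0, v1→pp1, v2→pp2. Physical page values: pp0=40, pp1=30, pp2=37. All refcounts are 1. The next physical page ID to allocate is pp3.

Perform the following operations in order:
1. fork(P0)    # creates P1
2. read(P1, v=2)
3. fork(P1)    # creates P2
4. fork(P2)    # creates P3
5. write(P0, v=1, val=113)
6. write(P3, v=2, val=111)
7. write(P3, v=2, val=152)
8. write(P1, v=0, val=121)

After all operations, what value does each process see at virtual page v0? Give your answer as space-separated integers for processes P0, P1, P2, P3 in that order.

Op 1: fork(P0) -> P1. 3 ppages; refcounts: pp0:2 pp1:2 pp2:2
Op 2: read(P1, v2) -> 37. No state change.
Op 3: fork(P1) -> P2. 3 ppages; refcounts: pp0:3 pp1:3 pp2:3
Op 4: fork(P2) -> P3. 3 ppages; refcounts: pp0:4 pp1:4 pp2:4
Op 5: write(P0, v1, 113). refcount(pp1)=4>1 -> COPY to pp3. 4 ppages; refcounts: pp0:4 pp1:3 pp2:4 pp3:1
Op 6: write(P3, v2, 111). refcount(pp2)=4>1 -> COPY to pp4. 5 ppages; refcounts: pp0:4 pp1:3 pp2:3 pp3:1 pp4:1
Op 7: write(P3, v2, 152). refcount(pp4)=1 -> write in place. 5 ppages; refcounts: pp0:4 pp1:3 pp2:3 pp3:1 pp4:1
Op 8: write(P1, v0, 121). refcount(pp0)=4>1 -> COPY to pp5. 6 ppages; refcounts: pp0:3 pp1:3 pp2:3 pp3:1 pp4:1 pp5:1
P0: v0 -> pp0 = 40
P1: v0 -> pp5 = 121
P2: v0 -> pp0 = 40
P3: v0 -> pp0 = 40

Answer: 40 121 40 40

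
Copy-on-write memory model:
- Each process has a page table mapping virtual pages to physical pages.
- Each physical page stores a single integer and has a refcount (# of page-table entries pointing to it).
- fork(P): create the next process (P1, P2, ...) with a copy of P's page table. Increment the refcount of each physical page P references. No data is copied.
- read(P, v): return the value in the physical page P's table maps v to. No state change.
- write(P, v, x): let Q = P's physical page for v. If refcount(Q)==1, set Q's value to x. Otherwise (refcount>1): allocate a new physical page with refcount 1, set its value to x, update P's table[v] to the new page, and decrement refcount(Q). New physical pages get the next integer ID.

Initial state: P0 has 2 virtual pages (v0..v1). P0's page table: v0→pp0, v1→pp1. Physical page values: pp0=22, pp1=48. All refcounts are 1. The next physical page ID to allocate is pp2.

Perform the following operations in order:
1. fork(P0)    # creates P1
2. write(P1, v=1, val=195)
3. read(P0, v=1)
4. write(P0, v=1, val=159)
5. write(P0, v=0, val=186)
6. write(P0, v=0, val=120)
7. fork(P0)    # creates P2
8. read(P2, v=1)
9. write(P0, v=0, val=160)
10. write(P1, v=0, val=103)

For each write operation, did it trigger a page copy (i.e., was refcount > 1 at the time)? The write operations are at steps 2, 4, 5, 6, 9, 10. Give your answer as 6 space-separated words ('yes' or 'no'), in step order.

Op 1: fork(P0) -> P1. 2 ppages; refcounts: pp0:2 pp1:2
Op 2: write(P1, v1, 195). refcount(pp1)=2>1 -> COPY to pp2. 3 ppages; refcounts: pp0:2 pp1:1 pp2:1
Op 3: read(P0, v1) -> 48. No state change.
Op 4: write(P0, v1, 159). refcount(pp1)=1 -> write in place. 3 ppages; refcounts: pp0:2 pp1:1 pp2:1
Op 5: write(P0, v0, 186). refcount(pp0)=2>1 -> COPY to pp3. 4 ppages; refcounts: pp0:1 pp1:1 pp2:1 pp3:1
Op 6: write(P0, v0, 120). refcount(pp3)=1 -> write in place. 4 ppages; refcounts: pp0:1 pp1:1 pp2:1 pp3:1
Op 7: fork(P0) -> P2. 4 ppages; refcounts: pp0:1 pp1:2 pp2:1 pp3:2
Op 8: read(P2, v1) -> 159. No state change.
Op 9: write(P0, v0, 160). refcount(pp3)=2>1 -> COPY to pp4. 5 ppages; refcounts: pp0:1 pp1:2 pp2:1 pp3:1 pp4:1
Op 10: write(P1, v0, 103). refcount(pp0)=1 -> write in place. 5 ppages; refcounts: pp0:1 pp1:2 pp2:1 pp3:1 pp4:1

yes no yes no yes no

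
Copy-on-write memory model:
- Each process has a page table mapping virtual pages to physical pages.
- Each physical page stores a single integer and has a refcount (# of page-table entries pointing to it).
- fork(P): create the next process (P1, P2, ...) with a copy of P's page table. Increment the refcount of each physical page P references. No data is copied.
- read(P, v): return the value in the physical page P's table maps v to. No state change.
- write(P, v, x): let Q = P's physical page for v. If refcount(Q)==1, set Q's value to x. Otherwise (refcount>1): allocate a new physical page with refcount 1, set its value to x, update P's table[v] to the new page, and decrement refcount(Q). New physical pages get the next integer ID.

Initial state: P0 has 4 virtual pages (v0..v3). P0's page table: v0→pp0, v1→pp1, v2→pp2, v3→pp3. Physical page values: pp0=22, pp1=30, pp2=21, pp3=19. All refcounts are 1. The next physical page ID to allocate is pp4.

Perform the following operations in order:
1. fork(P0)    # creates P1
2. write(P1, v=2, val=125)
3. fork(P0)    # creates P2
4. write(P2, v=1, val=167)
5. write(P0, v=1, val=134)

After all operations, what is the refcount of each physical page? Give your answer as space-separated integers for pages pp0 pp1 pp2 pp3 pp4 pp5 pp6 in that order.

Answer: 3 1 2 3 1 1 1

Derivation:
Op 1: fork(P0) -> P1. 4 ppages; refcounts: pp0:2 pp1:2 pp2:2 pp3:2
Op 2: write(P1, v2, 125). refcount(pp2)=2>1 -> COPY to pp4. 5 ppages; refcounts: pp0:2 pp1:2 pp2:1 pp3:2 pp4:1
Op 3: fork(P0) -> P2. 5 ppages; refcounts: pp0:3 pp1:3 pp2:2 pp3:3 pp4:1
Op 4: write(P2, v1, 167). refcount(pp1)=3>1 -> COPY to pp5. 6 ppages; refcounts: pp0:3 pp1:2 pp2:2 pp3:3 pp4:1 pp5:1
Op 5: write(P0, v1, 134). refcount(pp1)=2>1 -> COPY to pp6. 7 ppages; refcounts: pp0:3 pp1:1 pp2:2 pp3:3 pp4:1 pp5:1 pp6:1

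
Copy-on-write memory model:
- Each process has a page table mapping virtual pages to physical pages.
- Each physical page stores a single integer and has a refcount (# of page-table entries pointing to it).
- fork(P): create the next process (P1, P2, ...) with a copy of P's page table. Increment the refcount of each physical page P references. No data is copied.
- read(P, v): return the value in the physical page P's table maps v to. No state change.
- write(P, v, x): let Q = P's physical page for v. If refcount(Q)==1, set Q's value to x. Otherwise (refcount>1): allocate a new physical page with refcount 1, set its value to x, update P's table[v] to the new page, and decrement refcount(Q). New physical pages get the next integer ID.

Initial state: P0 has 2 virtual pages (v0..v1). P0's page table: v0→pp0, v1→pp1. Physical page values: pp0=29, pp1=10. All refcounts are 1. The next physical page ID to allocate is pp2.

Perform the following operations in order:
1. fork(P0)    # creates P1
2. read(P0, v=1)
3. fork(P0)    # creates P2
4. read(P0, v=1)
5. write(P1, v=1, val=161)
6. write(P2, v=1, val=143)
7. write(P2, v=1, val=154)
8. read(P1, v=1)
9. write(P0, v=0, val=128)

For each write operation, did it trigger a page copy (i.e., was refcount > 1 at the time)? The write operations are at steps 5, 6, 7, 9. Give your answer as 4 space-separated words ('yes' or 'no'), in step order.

Op 1: fork(P0) -> P1. 2 ppages; refcounts: pp0:2 pp1:2
Op 2: read(P0, v1) -> 10. No state change.
Op 3: fork(P0) -> P2. 2 ppages; refcounts: pp0:3 pp1:3
Op 4: read(P0, v1) -> 10. No state change.
Op 5: write(P1, v1, 161). refcount(pp1)=3>1 -> COPY to pp2. 3 ppages; refcounts: pp0:3 pp1:2 pp2:1
Op 6: write(P2, v1, 143). refcount(pp1)=2>1 -> COPY to pp3. 4 ppages; refcounts: pp0:3 pp1:1 pp2:1 pp3:1
Op 7: write(P2, v1, 154). refcount(pp3)=1 -> write in place. 4 ppages; refcounts: pp0:3 pp1:1 pp2:1 pp3:1
Op 8: read(P1, v1) -> 161. No state change.
Op 9: write(P0, v0, 128). refcount(pp0)=3>1 -> COPY to pp4. 5 ppages; refcounts: pp0:2 pp1:1 pp2:1 pp3:1 pp4:1

yes yes no yes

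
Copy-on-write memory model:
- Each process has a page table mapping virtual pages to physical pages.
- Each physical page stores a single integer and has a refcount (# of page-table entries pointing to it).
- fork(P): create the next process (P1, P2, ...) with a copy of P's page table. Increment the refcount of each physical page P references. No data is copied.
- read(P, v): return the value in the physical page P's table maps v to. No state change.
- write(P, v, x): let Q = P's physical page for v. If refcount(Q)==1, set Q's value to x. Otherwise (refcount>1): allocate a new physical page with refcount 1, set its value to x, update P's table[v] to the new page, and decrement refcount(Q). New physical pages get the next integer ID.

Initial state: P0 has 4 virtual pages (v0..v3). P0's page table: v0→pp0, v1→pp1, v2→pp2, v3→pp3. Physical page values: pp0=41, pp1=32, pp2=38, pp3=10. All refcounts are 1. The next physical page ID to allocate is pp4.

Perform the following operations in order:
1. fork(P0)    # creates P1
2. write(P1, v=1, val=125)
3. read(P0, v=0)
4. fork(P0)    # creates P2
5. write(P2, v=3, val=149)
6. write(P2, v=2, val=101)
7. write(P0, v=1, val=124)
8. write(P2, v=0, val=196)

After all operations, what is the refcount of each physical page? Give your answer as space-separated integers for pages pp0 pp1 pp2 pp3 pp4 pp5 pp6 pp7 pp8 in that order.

Answer: 2 1 2 2 1 1 1 1 1

Derivation:
Op 1: fork(P0) -> P1. 4 ppages; refcounts: pp0:2 pp1:2 pp2:2 pp3:2
Op 2: write(P1, v1, 125). refcount(pp1)=2>1 -> COPY to pp4. 5 ppages; refcounts: pp0:2 pp1:1 pp2:2 pp3:2 pp4:1
Op 3: read(P0, v0) -> 41. No state change.
Op 4: fork(P0) -> P2. 5 ppages; refcounts: pp0:3 pp1:2 pp2:3 pp3:3 pp4:1
Op 5: write(P2, v3, 149). refcount(pp3)=3>1 -> COPY to pp5. 6 ppages; refcounts: pp0:3 pp1:2 pp2:3 pp3:2 pp4:1 pp5:1
Op 6: write(P2, v2, 101). refcount(pp2)=3>1 -> COPY to pp6. 7 ppages; refcounts: pp0:3 pp1:2 pp2:2 pp3:2 pp4:1 pp5:1 pp6:1
Op 7: write(P0, v1, 124). refcount(pp1)=2>1 -> COPY to pp7. 8 ppages; refcounts: pp0:3 pp1:1 pp2:2 pp3:2 pp4:1 pp5:1 pp6:1 pp7:1
Op 8: write(P2, v0, 196). refcount(pp0)=3>1 -> COPY to pp8. 9 ppages; refcounts: pp0:2 pp1:1 pp2:2 pp3:2 pp4:1 pp5:1 pp6:1 pp7:1 pp8:1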